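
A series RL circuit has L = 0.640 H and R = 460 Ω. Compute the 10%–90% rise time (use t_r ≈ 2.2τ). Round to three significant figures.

t_r ≈ 0.00306 s

τ = L/R = 0.640/460 = 0.00139 s.
t_r ≈ 2.2τ = 0.00306 s.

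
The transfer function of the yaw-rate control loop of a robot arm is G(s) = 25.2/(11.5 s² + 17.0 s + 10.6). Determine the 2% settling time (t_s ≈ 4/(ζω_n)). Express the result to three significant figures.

Dividing through by 11.5: denominator becomes s² + 1.478 s + 0.9217.
So ω_n = √0.9217 = 0.960 rad/s and ζ = 1.478/(2·0.960) = 0.770.
t_s ≈ 4/(ζω_n) = 5.41 s.

t_s ≈ 5.41 s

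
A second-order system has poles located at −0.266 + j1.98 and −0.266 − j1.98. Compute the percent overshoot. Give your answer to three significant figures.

%OS ≈ 65.6%

The poles are at −σ ± jω_d with σ = 0.266 and ω_d = 1.98, so ω_n = √(σ²+ω_d²) = 2.00 rad/s and ζ = σ/ω_n = 0.133.
%OS = 100·exp(−πζ/√(1−ζ²)) = 65.6%.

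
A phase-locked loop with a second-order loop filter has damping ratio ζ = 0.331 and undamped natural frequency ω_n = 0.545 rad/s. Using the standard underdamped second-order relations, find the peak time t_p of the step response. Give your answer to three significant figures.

t_p ≈ 6.11 s

The damped frequency is ω_d = ω_n√(1−ζ²) = 0.545·√(1−0.110) = 0.514 rad/s.
Peak time t_p = π/ω_d = π/0.514 = 6.11 s.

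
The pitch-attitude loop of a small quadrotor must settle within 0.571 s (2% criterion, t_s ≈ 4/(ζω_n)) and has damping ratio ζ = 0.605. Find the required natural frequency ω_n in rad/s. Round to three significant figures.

Rearranging t_s ≈ 4/(ζω_n) gives ω_n = 4/(ζ·t_s) = 4/(0.605 × 0.571) = 11.6 rad/s.

ω_n ≈ 11.6 rad/s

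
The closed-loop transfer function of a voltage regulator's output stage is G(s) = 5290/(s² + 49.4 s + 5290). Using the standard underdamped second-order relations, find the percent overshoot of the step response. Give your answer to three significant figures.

%OS ≈ 32.2%

Matching coefficients with s² + 2ζω_n s + ω_n² gives ω_n² = 5290 ⇒ ω_n = 72.7 rad/s, and ζ = 49.4/(2ω_n) = 0.340.
%OS = 100 e^{−πζ/√(1−ζ²)} with ζ = 0.340 gives 32.2%.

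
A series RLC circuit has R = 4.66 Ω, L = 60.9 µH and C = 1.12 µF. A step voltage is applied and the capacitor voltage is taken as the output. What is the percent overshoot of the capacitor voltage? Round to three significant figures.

%OS ≈ 35.1%

For a series RLC circuit (capacitor voltage as output), ω_n = 1/√(LC) = 1/√(60.9 µH · 1.12 µF) = 121000 rad/s.
ζ = (R/2)·√(C/L) = (4.66/2)·√(1.12 µF/60.9 µH) = 0.316.
%OS = 100·exp(−πζ/√(1−ζ²)) = 35.1%.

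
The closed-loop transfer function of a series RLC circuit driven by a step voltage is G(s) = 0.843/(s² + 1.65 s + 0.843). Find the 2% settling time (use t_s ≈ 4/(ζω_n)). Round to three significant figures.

t_s ≈ 4.85 s

Comparing the denominator to s² + 2ζω_n s + ω_n²: ω_n = √0.843 = 0.918 rad/s, and 2ζω_n = 1.65 so ζ = 1.65/(2·0.918) = 0.899.
t_s ≈ 4/(ζω_n) = 4/(0.899·0.918) = 4.85 s.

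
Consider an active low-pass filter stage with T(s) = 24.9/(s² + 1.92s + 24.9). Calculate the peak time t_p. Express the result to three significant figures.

t_p ≈ 0.642 s

Matching coefficients with s² + 2ζω_n s + ω_n² gives ω_n² = 24.9 ⇒ ω_n = 4.99 rad/s, and ζ = 1.92/(2ω_n) = 0.192.
ω_d = ω_n√(1−ζ²) = 4.90 rad/s. Then t_p = π/ω_d = 0.642 s.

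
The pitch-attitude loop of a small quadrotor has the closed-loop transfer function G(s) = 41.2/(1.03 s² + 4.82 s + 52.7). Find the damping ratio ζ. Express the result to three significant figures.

Dividing through by 1.03: denominator becomes s² + 4.680 s + 51.17.
So ω_n = √51.17 = 7.15 rad/s and ζ = 4.680/(2·7.15) = 0.327.

ζ ≈ 0.327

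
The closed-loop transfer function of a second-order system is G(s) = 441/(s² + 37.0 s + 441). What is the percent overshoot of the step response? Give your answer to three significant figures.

Matching coefficients with s² + 2ζω_n s + ω_n² gives ω_n² = 441 ⇒ ω_n = 21.0 rad/s, and ζ = 37.0/(2ω_n) = 0.881.
%OS = 100·exp(−πζ/√(1−ζ²)) = 0.288%.

%OS ≈ 0.288%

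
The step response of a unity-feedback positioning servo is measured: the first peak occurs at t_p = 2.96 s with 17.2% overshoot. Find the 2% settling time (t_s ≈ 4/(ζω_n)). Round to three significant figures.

t_s ≈ 6.73 s

The overshoot fixes ζ = −ln(OS)/√(π²+ln²(OS)) = 0.489.
From t_p = π/ω_d, ω_d = π/2.96 = 1.06 rad/s, so ω_n = ω_d/√(1−ζ²) = 1.22 rad/s.
t_s ≈ 4/(ζω_n) = 4/(0.489·1.22) = 6.73 s.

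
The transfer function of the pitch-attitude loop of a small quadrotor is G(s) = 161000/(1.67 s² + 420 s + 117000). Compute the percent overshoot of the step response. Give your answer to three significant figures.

Dividing through by 1.67: denominator becomes s² + 251.5 s + 70060.
So ω_n = √70060 = 265 rad/s and ζ = 251.5/(2·265) = 0.475.
%OS = 100·exp(−πζ/√(1−ζ²)) = 18.3%.

%OS ≈ 18.3%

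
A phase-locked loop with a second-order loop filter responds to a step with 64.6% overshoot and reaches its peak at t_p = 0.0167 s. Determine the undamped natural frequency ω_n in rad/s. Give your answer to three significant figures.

ω_n ≈ 190 rad/s

The overshoot fixes ζ = −ln(OS)/√(π²+ln²(OS)) = 0.138.
From t_p = π/ω_d, ω_d = π/0.0167 = 188 rad/s, so ω_n = ω_d/√(1−ζ²) = 190 rad/s.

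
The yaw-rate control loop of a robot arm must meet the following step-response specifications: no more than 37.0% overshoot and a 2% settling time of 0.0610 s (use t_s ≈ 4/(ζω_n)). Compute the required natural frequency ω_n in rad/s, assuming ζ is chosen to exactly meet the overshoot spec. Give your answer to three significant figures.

ω_n ≈ 217 rad/s

From %OS = 100·exp(−πζ/√(1−ζ²)), invert to get ζ = −ln(OS)/√(π² + ln²(OS)) with OS = 0.370.
−ln 0.370 = 0.9943, so ζ = 0.9943/√(π² + 0.9885) = 0.302.
Then ω_n = 4/(ζ t_s) = 4/(0.302 × 0.0610) = 217 rad/s.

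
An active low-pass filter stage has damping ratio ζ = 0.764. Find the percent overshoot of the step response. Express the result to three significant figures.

%OS ≈ 2.42%

For an underdamped second-order system, %OS = 100·exp(−πζ/√(1−ζ²)).
πζ/√(1−ζ²) = π·0.764/√(1−0.584) = 3.720, so %OS = 100·e^(−3.720) = 2.42%.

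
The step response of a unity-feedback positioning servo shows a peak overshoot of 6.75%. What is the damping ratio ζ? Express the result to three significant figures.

Inverting the overshoot relation: ζ = |ln 0.0675|/√(π² + ln²0.0675) = 0.651.

ζ ≈ 0.651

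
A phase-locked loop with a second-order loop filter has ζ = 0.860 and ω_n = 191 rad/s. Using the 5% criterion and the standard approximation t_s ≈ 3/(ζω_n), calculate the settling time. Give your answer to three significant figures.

t_s ≈ 0.0183 s

t_s ≈ 3/(ζω_n) = 3/(0.860 × 191) = 0.0183 s.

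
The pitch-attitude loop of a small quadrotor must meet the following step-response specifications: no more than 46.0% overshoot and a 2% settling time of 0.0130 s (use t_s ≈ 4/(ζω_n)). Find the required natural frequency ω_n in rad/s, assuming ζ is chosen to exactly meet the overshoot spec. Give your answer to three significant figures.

From %OS = 100·exp(−πζ/√(1−ζ²)), invert to get ζ = −ln(OS)/√(π² + ln²(OS)) with OS = 0.460.
−ln 0.460 = 0.7765, so ζ = 0.7765/√(π² + 0.6030) = 0.240.
From t_s ≈ 4/(ζω_n): ω_n = 4/(ζ·t_s) = 4/(0.240·0.0130) = 1280 rad/s.

ω_n ≈ 1280 rad/s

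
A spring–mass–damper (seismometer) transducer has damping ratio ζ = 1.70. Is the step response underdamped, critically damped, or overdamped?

Since ζ = 1.70 > 1, the system is overdamped.

overdamped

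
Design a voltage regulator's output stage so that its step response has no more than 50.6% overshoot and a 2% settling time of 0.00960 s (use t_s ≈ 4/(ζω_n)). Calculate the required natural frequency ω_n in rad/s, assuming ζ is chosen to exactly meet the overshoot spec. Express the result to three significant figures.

Inverting the overshoot relation: ζ = |ln 0.506|/√(π² + ln²0.506) = 0.212.
From t_s ≈ 4/(ζω_n): ω_n = 4/(ζ·t_s) = 4/(0.212·0.00960) = 1970 rad/s.

ω_n ≈ 1970 rad/s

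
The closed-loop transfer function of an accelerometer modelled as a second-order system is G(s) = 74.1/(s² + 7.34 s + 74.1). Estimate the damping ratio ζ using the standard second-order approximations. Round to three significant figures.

ω_n = √74.1 = 8.61 rad/s; ζ = 7.34/(2·8.61) = 0.426.

ζ ≈ 0.426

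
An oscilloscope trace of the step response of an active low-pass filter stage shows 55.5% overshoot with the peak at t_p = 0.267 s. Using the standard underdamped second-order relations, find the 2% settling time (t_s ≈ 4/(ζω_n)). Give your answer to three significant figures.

t_s ≈ 1.81 s

ζ from %OS: ζ = |ln 0.555|/√(π²+ln²0.555) = 0.184.
From t_p = π/ω_d, ω_d = π/0.267 = 11.8 rad/s, so ω_n = ω_d/√(1−ζ²) = 12.0 rad/s.
t_s ≈ 4/(ζω_n) = 4/(0.184·12.0) = 1.81 s.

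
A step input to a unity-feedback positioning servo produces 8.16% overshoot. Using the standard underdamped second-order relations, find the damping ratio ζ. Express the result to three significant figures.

ζ ≈ 0.624

ζ = −ln(OS)/√(π² + (ln OS)²). With OS = 0.0816, ln OS = −2.506 and ζ = 2.506/4.019 = 0.624.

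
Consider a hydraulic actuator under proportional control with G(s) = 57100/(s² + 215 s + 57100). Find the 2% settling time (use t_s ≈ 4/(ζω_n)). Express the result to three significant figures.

t_s ≈ 0.0372 s

Matching coefficients with s² + 2ζω_n s + ω_n² gives ω_n² = 57100 ⇒ ω_n = 239 rad/s, and ζ = 215/(2ω_n) = 0.450.
t_s ≈ 4/(ζω_n) = 4/(0.450·239) = 0.0372 s.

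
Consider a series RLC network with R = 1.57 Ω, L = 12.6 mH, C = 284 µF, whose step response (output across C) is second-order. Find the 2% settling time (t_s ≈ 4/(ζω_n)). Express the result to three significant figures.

For a series RLC circuit (capacitor voltage as output), ω_n = 1/√(LC) = 1/√(12.6 mH · 284 µF) = 529 rad/s.
ζ = (R/2)·√(C/L) = (1.57/2)·√(284 µF/12.6 mH) = 0.118.
t_s ≈ 4/(ζω_n) = 0.0642 s.

t_s ≈ 0.0642 s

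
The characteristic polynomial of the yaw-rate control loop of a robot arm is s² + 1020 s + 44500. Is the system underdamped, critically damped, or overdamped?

a² − 4b = 860000 > 0 (two distinct real roots); the system is overdamped.

overdamped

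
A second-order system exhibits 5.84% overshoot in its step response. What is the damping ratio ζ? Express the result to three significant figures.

ζ ≈ 0.671

Inverting the overshoot relation: ζ = |ln 0.0584|/√(π² + ln²0.0584) = 0.671.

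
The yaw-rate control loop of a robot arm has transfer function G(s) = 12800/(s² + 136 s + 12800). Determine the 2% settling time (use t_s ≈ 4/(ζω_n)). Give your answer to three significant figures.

Matching coefficients with s² + 2ζω_n s + ω_n² gives ω_n² = 12800 ⇒ ω_n = 113 rad/s, and ζ = 136/(2ω_n) = 0.601.
t_s ≈ 4/(ζω_n) = 4/(0.601·113) = 0.0588 s.

t_s ≈ 0.0588 s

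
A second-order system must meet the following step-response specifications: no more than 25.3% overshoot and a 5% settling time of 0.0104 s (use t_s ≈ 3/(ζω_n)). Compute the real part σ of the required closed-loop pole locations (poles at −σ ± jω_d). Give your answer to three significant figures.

The settling-time spec alone fixes σ = ζω_n = 3/t_s = 3/0.0104 = 288.
(Overshoot then fixes ζ = 0.401 and hence ω_d = σ·√(1−ζ²)/ζ = 659 rad/s.)

σ ≈ 288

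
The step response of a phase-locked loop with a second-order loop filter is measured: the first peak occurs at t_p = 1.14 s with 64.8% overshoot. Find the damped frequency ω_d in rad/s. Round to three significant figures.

t_p = π/ω_d, so ω_d = π/1.14 = 2.76 rad/s.

ω_d ≈ 2.76 rad/s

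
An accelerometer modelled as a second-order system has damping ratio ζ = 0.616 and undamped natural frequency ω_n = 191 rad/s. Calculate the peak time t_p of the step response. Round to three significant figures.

The damped frequency is ω_d = ω_n√(1−ζ²) = 191·√(1−0.379) = 150 rad/s.
Peak time t_p = π/ω_d = π/150 = 0.0209 s.

t_p ≈ 0.0209 s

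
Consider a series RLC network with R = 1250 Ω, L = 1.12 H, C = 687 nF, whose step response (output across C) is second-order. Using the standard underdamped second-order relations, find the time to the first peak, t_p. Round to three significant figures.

t_p ≈ 0.00316 s

For a series RLC circuit (capacitor voltage as output), ω_n = 1/√(LC) = 1/√(1.12 H · 687 nF) = 1140 rad/s.
ζ = (R/2)·√(C/L) = (1250/2)·√(687 nF/1.12 H) = 0.489.
The damped frequency ω_d = ω_n√(1−ζ²) = 994 rad/s. t_p = π/ω_d = 0.00316 s.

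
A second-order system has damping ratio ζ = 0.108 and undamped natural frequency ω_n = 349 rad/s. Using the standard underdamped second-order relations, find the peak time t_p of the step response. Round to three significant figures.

The damped frequency is ω_d = ω_n√(1−ζ²) = 349·√(1−0.0117) = 347 rad/s.
Peak time t_p = π/ω_d = π/347 = 0.00905 s.

t_p ≈ 0.00905 s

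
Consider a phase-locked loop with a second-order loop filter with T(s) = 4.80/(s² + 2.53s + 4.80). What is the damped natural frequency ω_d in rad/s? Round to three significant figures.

Matching coefficients with s² + 2ζω_n s + ω_n² gives ω_n² = 4.80 ⇒ ω_n = 2.19 rad/s, and ζ = 2.53/(2ω_n) = 0.577.
The damped frequency ω_d = ω_n√(1−ζ²) = 1.79 rad/s.

ω_d ≈ 1.79 rad/s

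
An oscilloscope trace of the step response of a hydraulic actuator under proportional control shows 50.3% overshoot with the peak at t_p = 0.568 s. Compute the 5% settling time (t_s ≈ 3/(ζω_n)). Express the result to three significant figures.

t_s ≈ 2.48 s

ζ from %OS: ζ = |ln 0.503|/√(π²+ln²0.503) = 0.214.
t_p = π/ω_d ⇒ ω_d = 5.53 rad/s; then ω_n = ω_d/√(1−ζ²) = 5.66 rad/s.
t_s ≈ 3/(ζω_n) = 3/(0.214·5.66) = 2.48 s.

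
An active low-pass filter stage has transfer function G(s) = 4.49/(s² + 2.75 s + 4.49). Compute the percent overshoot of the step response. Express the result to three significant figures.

Matching coefficients with s² + 2ζω_n s + ω_n² gives ω_n² = 4.49 ⇒ ω_n = 2.12 rad/s, and ζ = 2.75/(2ω_n) = 0.649.
%OS = 100·exp(−πζ/√(1−ζ²)) = 6.86%.

%OS ≈ 6.86%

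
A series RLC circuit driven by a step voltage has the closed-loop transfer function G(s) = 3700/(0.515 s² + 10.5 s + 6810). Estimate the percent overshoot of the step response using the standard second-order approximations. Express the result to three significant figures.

Dividing through by 0.515: denominator becomes s² + 20.39 s + 13220.
So ω_n = √13220 = 115 rad/s and ζ = 20.39/(2·115) = 0.0887.
%OS = 100 e^{−πζ/√(1−ζ²)} with ζ = 0.0887 gives 75.6%.

%OS ≈ 75.6%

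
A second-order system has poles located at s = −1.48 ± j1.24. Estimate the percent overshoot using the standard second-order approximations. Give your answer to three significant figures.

%OS ≈ 2.35%

|pole| = ω_n = √(1.48² + 1.24²) = 1.93 rad/s; ζ = cos θ = σ/ω_n = 0.767.
Overshoot: exp(−π·0.767/√(1−0.767²)) = 0.0235, i.e. 2.35%.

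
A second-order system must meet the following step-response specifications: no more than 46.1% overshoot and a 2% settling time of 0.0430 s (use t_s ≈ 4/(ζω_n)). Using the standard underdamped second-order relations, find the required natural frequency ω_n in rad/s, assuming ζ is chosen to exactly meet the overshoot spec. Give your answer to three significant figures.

ω_n ≈ 389 rad/s

From %OS = 100·exp(−πζ/√(1−ζ²)), invert to get ζ = −ln(OS)/√(π² + ln²(OS)) with OS = 0.461.
−ln 0.461 = 0.7744, so ζ = 0.7744/√(π² + 0.5996) = 0.239.
From t_s ≈ 4/(ζω_n): ω_n = 4/(ζ·t_s) = 4/(0.239·0.0430) = 389 rad/s.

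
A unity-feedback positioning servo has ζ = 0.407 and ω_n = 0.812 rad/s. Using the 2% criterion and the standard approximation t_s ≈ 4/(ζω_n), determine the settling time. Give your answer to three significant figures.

t_s ≈ 4/(ζω_n) = 4/(0.407 × 0.812) = 12.1 s.

t_s ≈ 12.1 s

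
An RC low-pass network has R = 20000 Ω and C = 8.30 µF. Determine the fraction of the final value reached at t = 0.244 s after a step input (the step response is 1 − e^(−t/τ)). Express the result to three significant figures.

y/y_∞ ≈ 0.770

τ = RC = 20000 × 8.30 µF = 0.166 s.
y(t)/y_∞ = 1 − e^(−t/τ) = 1 − e^(−0.244/0.166) = 1 − e^(−1.47) = 0.770.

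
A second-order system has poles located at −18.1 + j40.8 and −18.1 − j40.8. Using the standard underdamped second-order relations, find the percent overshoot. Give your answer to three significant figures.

With σ = 18.1, ω_d = 40.8: ω_n = √(σ²+ω_d²) = 44.6 rad/s, ζ = σ/ω_n = 0.406.
%OS = 100·exp(−πζ/√(1−ζ²)) = 24.8%.

%OS ≈ 24.8%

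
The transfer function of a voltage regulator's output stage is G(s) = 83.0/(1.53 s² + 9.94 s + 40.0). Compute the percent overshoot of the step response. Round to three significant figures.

%OS ≈ 7.54%

Dividing through by 1.53: denominator becomes s² + 6.497 s + 26.14.
So ω_n = √26.14 = 5.11 rad/s and ζ = 6.497/(2·5.11) = 0.635.
Overshoot: exp(−π·0.635/√(1−0.635²)) = 0.0754, i.e. 7.54%.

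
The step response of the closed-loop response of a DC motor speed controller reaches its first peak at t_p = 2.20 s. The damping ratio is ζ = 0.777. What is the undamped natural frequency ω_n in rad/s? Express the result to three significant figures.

Peak time t_p = π/ω_d, so ω_d = π/t_p = π/2.20 = 1.43 rad/s.
ω_n = ω_d/√(1−ζ²) = 1.43/√0.396 = 2.27 rad/s.

ω_n ≈ 2.27 rad/s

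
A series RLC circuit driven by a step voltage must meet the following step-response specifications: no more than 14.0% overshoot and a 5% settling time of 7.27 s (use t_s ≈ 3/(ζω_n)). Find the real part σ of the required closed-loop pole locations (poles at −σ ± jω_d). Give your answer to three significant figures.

The settling-time spec alone fixes σ = ζω_n = 3/t_s = 3/7.27 = 0.413.
(Overshoot then fixes ζ = 0.531 and hence ω_d = σ·√(1−ζ²)/ζ = 0.659 rad/s.)

σ ≈ 0.413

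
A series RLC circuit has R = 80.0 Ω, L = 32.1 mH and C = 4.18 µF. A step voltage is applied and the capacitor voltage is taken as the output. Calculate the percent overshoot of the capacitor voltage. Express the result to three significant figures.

%OS ≈ 20.0%

For a series RLC circuit (capacitor voltage as output), ω_n = 1/√(LC) = 1/√(32.1 mH · 4.18 µF) = 2730 rad/s.
ζ = (R/2)·√(C/L) = (80.0/2)·√(4.18 µF/32.1 mH) = 0.456.
%OS = 100 e^{−πζ/√(1−ζ²)} with ζ = 0.456 gives 20.0%.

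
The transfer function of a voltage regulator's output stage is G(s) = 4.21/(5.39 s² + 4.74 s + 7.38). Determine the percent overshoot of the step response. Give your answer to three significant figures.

Dividing through by 5.39: denominator becomes s² + 0.8794 s + 1.369.
So ω_n = √1.369 = 1.17 rad/s and ζ = 0.8794/(2·1.17) = 0.376.
%OS = 100·exp(−πζ/√(1−ζ²)) = 28.0%.

%OS ≈ 28.0%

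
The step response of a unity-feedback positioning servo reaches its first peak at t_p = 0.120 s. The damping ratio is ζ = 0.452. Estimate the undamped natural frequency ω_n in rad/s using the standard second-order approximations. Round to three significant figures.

Peak time t_p = π/ω_d, so ω_d = π/t_p = π/0.120 = 26.2 rad/s.
ω_n = ω_d/√(1−ζ²) = 26.2/√0.796 = 29.3 rad/s.

ω_n ≈ 29.3 rad/s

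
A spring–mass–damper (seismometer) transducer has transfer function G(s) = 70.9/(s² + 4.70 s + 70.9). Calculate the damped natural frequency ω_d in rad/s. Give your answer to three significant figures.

ω_d ≈ 8.09 rad/s

ω_n = √70.9 = 8.42 rad/s; ζ = 4.70/(2·8.42) = 0.279.
The damped frequency ω_d = ω_n√(1−ζ²) = 8.09 rad/s.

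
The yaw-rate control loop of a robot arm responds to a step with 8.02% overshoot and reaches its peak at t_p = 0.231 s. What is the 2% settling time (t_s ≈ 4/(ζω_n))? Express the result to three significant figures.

ζ from %OS: ζ = |ln 0.0802|/√(π²+ln²0.0802) = 0.626.
From t_p = π/ω_d, ω_d = π/0.231 = 13.6 rad/s, so ω_n = ω_d/√(1−ζ²) = 17.4 rad/s.
t_s ≈ 4/(ζω_n) = 4/(0.626·17.4) = 0.366 s.

t_s ≈ 0.366 s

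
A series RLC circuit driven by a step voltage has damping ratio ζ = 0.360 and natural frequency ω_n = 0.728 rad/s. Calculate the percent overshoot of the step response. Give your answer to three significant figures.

For an underdamped second-order system, %OS = 100·exp(−πζ/√(1−ζ²)).
πζ/√(1−ζ²) = π·0.360/√(1−0.130) = 1.212, so %OS = 100·e^(−1.212) = 29.8%.

%OS ≈ 29.8%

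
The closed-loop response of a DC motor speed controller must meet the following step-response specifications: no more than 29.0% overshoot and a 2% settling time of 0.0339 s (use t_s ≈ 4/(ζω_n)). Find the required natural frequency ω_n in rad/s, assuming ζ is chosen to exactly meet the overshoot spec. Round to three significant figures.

ω_n ≈ 322 rad/s

Inverting the overshoot relation: ζ = |ln 0.290|/√(π² + ln²0.290) = 0.367.
Then ω_n = 4/(ζ t_s) = 4/(0.367 × 0.0339) = 322 rad/s.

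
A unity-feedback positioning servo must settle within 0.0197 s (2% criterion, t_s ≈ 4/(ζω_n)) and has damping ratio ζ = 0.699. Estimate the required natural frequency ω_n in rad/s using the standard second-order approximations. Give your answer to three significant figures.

Rearranging t_s ≈ 4/(ζω_n) gives ω_n = 4/(ζ·t_s) = 4/(0.699 × 0.0197) = 290 rad/s.

ω_n ≈ 290 rad/s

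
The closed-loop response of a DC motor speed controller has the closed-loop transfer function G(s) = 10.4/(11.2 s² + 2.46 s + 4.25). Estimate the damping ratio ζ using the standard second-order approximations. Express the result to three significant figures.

Dividing through by 11.2: denominator becomes s² + 0.2196 s + 0.3795.
So ω_n = √0.3795 = 0.616 rad/s and ζ = 0.2196/(2·0.616) = 0.178.

ζ ≈ 0.178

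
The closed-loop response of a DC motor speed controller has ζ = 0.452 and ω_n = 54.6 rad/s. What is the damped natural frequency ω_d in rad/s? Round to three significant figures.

ω_d ≈ 48.7 rad/s

ω_d = ω_n√(1−ζ²) = 54.6·√0.796 = 48.7 rad/s.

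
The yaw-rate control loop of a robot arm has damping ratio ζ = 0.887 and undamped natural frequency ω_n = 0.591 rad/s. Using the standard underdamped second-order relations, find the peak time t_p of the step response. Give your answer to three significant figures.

t_p ≈ 11.5 s

The damped frequency is ω_d = ω_n√(1−ζ²) = 0.591·√(1−0.787) = 0.273 rad/s.
Peak time t_p = π/ω_d = π/0.273 = 11.5 s.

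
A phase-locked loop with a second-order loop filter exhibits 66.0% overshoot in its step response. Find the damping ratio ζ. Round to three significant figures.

ζ ≈ 0.131

ζ = −ln(OS)/√(π² + (ln OS)²). With OS = 0.660, ln OS = −0.4155 and ζ = 0.4155/3.169 = 0.131.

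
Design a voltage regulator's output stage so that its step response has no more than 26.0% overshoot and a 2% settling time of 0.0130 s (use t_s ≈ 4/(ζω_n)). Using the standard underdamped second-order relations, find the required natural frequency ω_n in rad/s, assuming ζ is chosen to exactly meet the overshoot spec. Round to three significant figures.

Inverting the overshoot relation: ζ = |ln 0.260|/√(π² + ln²0.260) = 0.394.
From t_s ≈ 4/(ζω_n): ω_n = 4/(ζ·t_s) = 4/(0.394·0.0130) = 781 rad/s.

ω_n ≈ 781 rad/s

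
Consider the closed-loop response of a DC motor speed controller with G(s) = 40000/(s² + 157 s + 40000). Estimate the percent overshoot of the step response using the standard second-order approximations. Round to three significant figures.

%OS ≈ 26.2%

Comparing the denominator to s² + 2ζω_n s + ω_n²: ω_n = √40000 = 200 rad/s, and 2ζω_n = 157 so ζ = 157/(2·200) = 0.393.
%OS = 100·exp(−πζ/√(1−ζ²)) = 26.2%.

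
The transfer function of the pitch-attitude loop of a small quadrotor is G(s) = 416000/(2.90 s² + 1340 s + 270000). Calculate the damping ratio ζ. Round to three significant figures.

Dividing through by 2.90: denominator becomes s² + 462.1 s + 93100.
So ω_n = √93100 = 305 rad/s and ζ = 462.1/(2·305) = 0.757.

ζ ≈ 0.757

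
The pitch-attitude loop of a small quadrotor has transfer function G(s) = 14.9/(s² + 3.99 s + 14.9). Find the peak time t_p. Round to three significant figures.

t_p ≈ 0.951 s

ω_n = √14.9 = 3.86 rad/s; ζ = 3.99/(2·3.86) = 0.517.
ω_d = 3.86·√(1 − 0.517²) = 3.30 rad/s. Then t_p = π/ω_d = 0.951 s.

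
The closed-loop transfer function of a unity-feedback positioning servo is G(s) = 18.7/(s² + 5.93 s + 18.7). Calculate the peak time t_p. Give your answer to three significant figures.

t_p ≈ 0.998 s

Matching coefficients with s² + 2ζω_n s + ω_n² gives ω_n² = 18.7 ⇒ ω_n = 4.32 rad/s, and ζ = 5.93/(2ω_n) = 0.686.
ω_d = 4.32·√(1 − 0.686²) = 3.15 rad/s. Then t_p = π/ω_d = 0.998 s.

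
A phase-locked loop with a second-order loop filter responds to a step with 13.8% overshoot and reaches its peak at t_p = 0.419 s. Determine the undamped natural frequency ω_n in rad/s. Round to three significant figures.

From the overshoot, ζ = −ln(OS)/√(π²+ln²(OS)) = 0.533.
t_p = π/ω_d ⇒ ω_d = 7.50 rad/s; then ω_n = ω_d/√(1−ζ²) = 8.86 rad/s.

ω_n ≈ 8.86 rad/s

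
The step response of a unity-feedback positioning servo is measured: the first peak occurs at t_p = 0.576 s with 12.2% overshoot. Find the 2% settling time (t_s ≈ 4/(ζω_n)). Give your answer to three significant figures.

ζ from %OS: ζ = |ln 0.122|/√(π²+ln²0.122) = 0.556.
t_p = π/ω_d ⇒ ω_d = 5.45 rad/s; then ω_n = ω_d/√(1−ζ²) = 6.56 rad/s.
t_s ≈ 4/(ζω_n) = 4/(0.556·6.56) = 1.10 s.

t_s ≈ 1.10 s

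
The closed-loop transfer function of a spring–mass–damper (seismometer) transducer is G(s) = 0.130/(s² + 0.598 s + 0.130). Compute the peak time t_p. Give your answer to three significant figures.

Matching coefficients with s² + 2ζω_n s + ω_n² gives ω_n² = 0.130 ⇒ ω_n = 0.361 rad/s, and ζ = 0.598/(2ω_n) = 0.829.
ω_d = ω_n√(1−ζ²) = 0.201 rad/s. Then t_p = π/ω_d = 15.6 s.

t_p ≈ 15.6 s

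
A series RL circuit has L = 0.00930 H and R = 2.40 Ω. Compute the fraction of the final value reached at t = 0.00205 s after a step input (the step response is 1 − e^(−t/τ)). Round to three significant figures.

τ = L/R = 0.00930/2.40 = 0.00387 s.
y(t)/y_∞ = 1 − e^(−t/τ) = 1 − e^(−0.00205/0.00387) = 1 − e^(−0.529) = 0.411.

y/y_∞ ≈ 0.411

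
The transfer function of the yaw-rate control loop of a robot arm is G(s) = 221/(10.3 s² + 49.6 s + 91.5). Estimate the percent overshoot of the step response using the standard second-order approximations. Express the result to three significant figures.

Dividing through by 10.3: denominator becomes s² + 4.816 s + 8.883.
So ω_n = √8.883 = 2.98 rad/s and ζ = 4.816/(2·2.98) = 0.808.
%OS = 100 e^{−πζ/√(1−ζ²)} with ζ = 0.808 gives 1.35%.

%OS ≈ 1.35%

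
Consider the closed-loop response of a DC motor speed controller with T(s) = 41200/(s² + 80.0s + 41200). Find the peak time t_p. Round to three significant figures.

t_p ≈ 0.0158 s

Comparing the denominator to s² + 2ζω_n s + ω_n²: ω_n = √41200 = 203 rad/s, and 2ζω_n = 80.0 so ζ = 80.0/(2·203) = 0.197.
ω_d = ω_n√(1−ζ²) = 199 rad/s. Then t_p = π/ω_d = 0.0158 s.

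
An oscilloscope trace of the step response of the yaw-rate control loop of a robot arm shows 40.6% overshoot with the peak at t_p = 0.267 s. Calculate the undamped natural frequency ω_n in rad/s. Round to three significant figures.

ω_n ≈ 12.2 rad/s

The overshoot fixes ζ = −ln(OS)/√(π²+ln²(OS)) = 0.276.
t_p = π/ω_d ⇒ ω_d = 11.8 rad/s; then ω_n = ω_d/√(1−ζ²) = 12.2 rad/s.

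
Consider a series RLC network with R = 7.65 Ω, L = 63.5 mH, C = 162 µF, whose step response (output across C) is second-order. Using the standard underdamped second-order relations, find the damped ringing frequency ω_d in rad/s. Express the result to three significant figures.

For a series RLC circuit (capacitor voltage as output), ω_n = 1/√(LC) = 1/√(63.5 mH · 162 µF) = 312 rad/s.
ζ = (R/2)·√(C/L) = (7.65/2)·√(162 µF/63.5 mH) = 0.193.
The damped frequency ω_d = ω_n√(1−ζ²) = 306 rad/s.

ω_d ≈ 306 rad/s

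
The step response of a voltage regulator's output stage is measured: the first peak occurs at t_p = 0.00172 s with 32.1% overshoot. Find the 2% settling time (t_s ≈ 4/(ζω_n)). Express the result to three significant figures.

t_s ≈ 0.00605 s

From the overshoot, ζ = −ln(OS)/√(π²+ln²(OS)) = 0.340.
t_p = π/ω_d ⇒ ω_d = 1830 rad/s; then ω_n = ω_d/√(1−ζ²) = 1940 rad/s.
t_s ≈ 4/(ζω_n) = 4/(0.340·1940) = 0.00605 s.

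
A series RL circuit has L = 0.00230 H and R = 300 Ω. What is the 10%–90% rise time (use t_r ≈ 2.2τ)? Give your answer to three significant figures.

τ = L/R = 0.00230/300 = 0.00000767 s.
t_r ≈ 2.2τ = 0.0000169 s.

t_r ≈ 0.0000169 s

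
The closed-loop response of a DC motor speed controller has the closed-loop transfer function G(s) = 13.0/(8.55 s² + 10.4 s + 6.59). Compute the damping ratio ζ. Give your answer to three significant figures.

Dividing through by 8.55: denominator becomes s² + 1.216 s + 0.7708.
So ω_n = √0.7708 = 0.878 rad/s and ζ = 1.216/(2·0.878) = 0.693.

ζ ≈ 0.693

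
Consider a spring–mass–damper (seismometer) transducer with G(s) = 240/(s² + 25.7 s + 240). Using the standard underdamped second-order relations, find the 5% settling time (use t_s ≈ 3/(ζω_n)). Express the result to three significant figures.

ω_n = √240 = 15.5 rad/s; ζ = 25.7/(2·15.5) = 0.829.
t_s ≈ 3/(ζω_n) = 3/(0.829·15.5) = 0.233 s.

t_s ≈ 0.233 s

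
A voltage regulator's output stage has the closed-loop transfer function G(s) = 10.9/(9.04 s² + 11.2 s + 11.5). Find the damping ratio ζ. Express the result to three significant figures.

ζ ≈ 0.549

Dividing through by 9.04: denominator becomes s² + 1.239 s + 1.272.
So ω_n = √1.272 = 1.13 rad/s and ζ = 1.239/(2·1.13) = 0.549.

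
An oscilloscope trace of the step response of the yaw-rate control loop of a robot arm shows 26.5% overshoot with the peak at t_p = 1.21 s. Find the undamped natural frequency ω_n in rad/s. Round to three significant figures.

ω_n ≈ 2.82 rad/s

From the overshoot, ζ = −ln(OS)/√(π²+ln²(OS)) = 0.389.
From t_p = π/ω_d, ω_d = π/1.21 = 2.60 rad/s, so ω_n = ω_d/√(1−ζ²) = 2.82 rad/s.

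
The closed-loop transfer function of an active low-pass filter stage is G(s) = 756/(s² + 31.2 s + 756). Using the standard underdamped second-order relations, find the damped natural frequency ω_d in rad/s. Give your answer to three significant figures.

ω_d ≈ 22.6 rad/s

Matching coefficients with s² + 2ζω_n s + ω_n² gives ω_n² = 756 ⇒ ω_n = 27.5 rad/s, and ζ = 31.2/(2ω_n) = 0.567.
ω_d = 27.5·√(1 − 0.567²) = 22.6 rad/s.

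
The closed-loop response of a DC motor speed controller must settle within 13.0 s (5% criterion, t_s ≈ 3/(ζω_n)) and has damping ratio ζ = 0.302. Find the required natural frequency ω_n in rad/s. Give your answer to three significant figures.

ω_n ≈ 0.764 rad/s

Rearranging t_s ≈ 3/(ζω_n) gives ω_n = 3/(ζ·t_s) = 3/(0.302 × 13.0) = 0.764 rad/s.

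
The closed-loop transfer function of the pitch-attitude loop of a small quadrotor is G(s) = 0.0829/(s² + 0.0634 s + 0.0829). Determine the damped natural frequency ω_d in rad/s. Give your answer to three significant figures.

ω_d ≈ 0.286 rad/s

Matching coefficients with s² + 2ζω_n s + ω_n² gives ω_n² = 0.0829 ⇒ ω_n = 0.288 rad/s, and ζ = 0.0634/(2ω_n) = 0.110.
The damped frequency ω_d = ω_n√(1−ζ²) = 0.286 rad/s.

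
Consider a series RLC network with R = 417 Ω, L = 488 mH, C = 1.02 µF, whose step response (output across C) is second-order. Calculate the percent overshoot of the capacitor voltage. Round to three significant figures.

%OS ≈ 37.0%

For a series RLC circuit (capacitor voltage as output), ω_n = 1/√(LC) = 1/√(488 mH · 1.02 µF) = 1420 rad/s.
ζ = (R/2)·√(C/L) = (417/2)·√(1.02 µF/488 mH) = 0.301.
%OS = 100·exp(−πζ/√(1−ζ²)) = 37.0%.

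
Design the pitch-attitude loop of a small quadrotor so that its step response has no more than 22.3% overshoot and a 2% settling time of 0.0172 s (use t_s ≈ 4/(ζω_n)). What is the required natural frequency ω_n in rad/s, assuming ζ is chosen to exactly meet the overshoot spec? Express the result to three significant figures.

ζ = −ln(OS)/√(π² + (ln OS)²). With OS = 0.223, ln OS = −1.501 and ζ = 1.501/3.482 = 0.431.
From t_s ≈ 4/(ζω_n): ω_n = 4/(ζ·t_s) = 4/(0.431·0.0172) = 540 rad/s.

ω_n ≈ 540 rad/s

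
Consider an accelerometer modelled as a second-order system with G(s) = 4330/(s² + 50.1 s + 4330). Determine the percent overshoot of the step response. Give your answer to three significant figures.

%OS ≈ 27.4%

Comparing the denominator to s² + 2ζω_n s + ω_n²: ω_n = √4330 = 65.8 rad/s, and 2ζω_n = 50.1 so ζ = 50.1/(2·65.8) = 0.381.
%OS = 100·exp(−πζ/√(1−ζ²)) = 27.4%.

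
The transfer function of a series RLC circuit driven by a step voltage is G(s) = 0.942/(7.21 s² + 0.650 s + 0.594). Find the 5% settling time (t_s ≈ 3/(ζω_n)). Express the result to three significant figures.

t_s ≈ 66.6 s

Dividing through by 7.21: denominator becomes s² + 0.09015 s + 0.08239.
So ω_n = √0.08239 = 0.287 rad/s and ζ = 0.09015/(2·0.287) = 0.157.
t_s ≈ 3/(ζω_n) = 66.6 s.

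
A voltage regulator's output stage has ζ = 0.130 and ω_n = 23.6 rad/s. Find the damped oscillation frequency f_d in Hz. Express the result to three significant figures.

ω_d = ω_n√(1−ζ²) = 23.6·√0.983 = 23.4 rad/s.
f_d = ω_d/(2π) = 3.72 Hz.

f_d ≈ 3.72 Hz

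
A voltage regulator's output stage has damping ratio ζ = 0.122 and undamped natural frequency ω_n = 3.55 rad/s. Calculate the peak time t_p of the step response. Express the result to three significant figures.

The damped frequency is ω_d = ω_n√(1−ζ²) = 3.55·√(1−0.0149) = 3.52 rad/s.
Peak time t_p = π/ω_d = π/3.52 = 0.892 s.

t_p ≈ 0.892 s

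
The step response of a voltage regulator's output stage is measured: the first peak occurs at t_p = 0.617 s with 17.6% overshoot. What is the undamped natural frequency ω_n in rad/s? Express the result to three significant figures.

From the overshoot, ζ = −ln(OS)/√(π²+ln²(OS)) = 0.484.
From t_p = π/ω_d, ω_d = π/0.617 = 5.09 rad/s, so ω_n = ω_d/√(1−ζ²) = 5.82 rad/s.

ω_n ≈ 5.82 rad/s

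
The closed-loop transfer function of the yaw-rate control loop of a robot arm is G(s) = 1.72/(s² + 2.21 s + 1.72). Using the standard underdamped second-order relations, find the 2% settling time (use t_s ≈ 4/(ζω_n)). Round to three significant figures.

ω_n = √1.72 = 1.31 rad/s; ζ = 2.21/(2·1.31) = 0.843.
t_s ≈ 4/(ζω_n) = 4/(0.843·1.31) = 3.62 s.

t_s ≈ 3.62 s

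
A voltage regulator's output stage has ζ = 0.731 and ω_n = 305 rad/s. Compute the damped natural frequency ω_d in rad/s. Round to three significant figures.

ω_d ≈ 208 rad/s

ω_d = ω_n√(1−ζ²) = 305·√0.466 = 208 rad/s.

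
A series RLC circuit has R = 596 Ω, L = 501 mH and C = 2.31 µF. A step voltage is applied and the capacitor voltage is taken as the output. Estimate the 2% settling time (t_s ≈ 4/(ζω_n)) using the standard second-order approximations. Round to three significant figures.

t_s ≈ 0.00672 s

For a series RLC circuit (capacitor voltage as output), ω_n = 1/√(LC) = 1/√(501 mH · 2.31 µF) = 930 rad/s.
ζ = (R/2)·√(C/L) = (596/2)·√(2.31 µF/501 mH) = 0.640.
t_s ≈ 4/(ζω_n) = 0.00672 s.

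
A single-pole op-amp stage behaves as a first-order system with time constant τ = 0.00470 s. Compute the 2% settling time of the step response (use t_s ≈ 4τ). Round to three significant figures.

t_s ≈ 4τ = 0.0188 s.

t_s ≈ 0.0188 s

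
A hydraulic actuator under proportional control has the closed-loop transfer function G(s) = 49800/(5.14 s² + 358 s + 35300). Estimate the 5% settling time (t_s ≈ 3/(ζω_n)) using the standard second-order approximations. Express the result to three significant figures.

Dividing through by 5.14: denominator becomes s² + 69.65 s + 6868.
So ω_n = √6868 = 82.9 rad/s and ζ = 69.65/(2·82.9) = 0.420.
t_s ≈ 3/(ζω_n) = 0.0861 s.

t_s ≈ 0.0861 s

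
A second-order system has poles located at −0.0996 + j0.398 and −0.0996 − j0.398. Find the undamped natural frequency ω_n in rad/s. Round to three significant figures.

ω_n ≈ 0.410 rad/s

The poles are at −σ ± jω_d with σ = 0.0996 and ω_d = 0.398, so ω_n = √(σ²+ω_d²) = 0.410 rad/s and ζ = σ/ω_n = 0.243.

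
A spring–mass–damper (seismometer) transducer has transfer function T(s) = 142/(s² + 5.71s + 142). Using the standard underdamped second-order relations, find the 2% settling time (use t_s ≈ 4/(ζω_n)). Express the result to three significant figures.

t_s ≈ 1.40 s

ω_n = √142 = 11.9 rad/s; ζ = 5.71/(2·11.9) = 0.240.
t_s ≈ 4/(ζω_n) = 4/(0.240·11.9) = 1.40 s.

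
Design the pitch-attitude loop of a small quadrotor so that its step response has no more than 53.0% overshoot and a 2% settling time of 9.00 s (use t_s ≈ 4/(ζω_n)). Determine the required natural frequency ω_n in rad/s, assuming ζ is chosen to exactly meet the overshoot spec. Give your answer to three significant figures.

Inverting the overshoot relation: ζ = |ln 0.530|/√(π² + ln²0.530) = 0.198.
Then ω_n = 4/(ζ t_s) = 4/(0.198 × 9.00) = 2.24 rad/s.

ω_n ≈ 2.24 rad/s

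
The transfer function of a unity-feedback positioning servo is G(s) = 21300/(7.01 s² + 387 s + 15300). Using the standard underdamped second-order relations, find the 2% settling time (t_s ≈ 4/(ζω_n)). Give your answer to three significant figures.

t_s ≈ 0.145 s

Dividing through by 7.01: denominator becomes s² + 55.21 s + 2183.
So ω_n = √2183 = 46.7 rad/s and ζ = 55.21/(2·46.7) = 0.591.
t_s ≈ 4/(ζω_n) = 0.145 s.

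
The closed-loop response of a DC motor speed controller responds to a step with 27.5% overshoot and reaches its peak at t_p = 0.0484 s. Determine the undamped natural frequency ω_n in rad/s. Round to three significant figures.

ζ from %OS: ζ = |ln 0.275|/√(π²+ln²0.275) = 0.380.
From t_p = π/ω_d, ω_d = π/0.0484 = 64.9 rad/s, so ω_n = ω_d/√(1−ζ²) = 70.2 rad/s.

ω_n ≈ 70.2 rad/s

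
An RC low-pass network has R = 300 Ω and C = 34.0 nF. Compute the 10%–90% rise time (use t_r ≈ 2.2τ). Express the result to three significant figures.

t_r ≈ 0.0000224 s

τ = RC = 300 × 34.0 nF = 0.0000102 s.
t_r ≈ 2.2τ = 0.0000224 s.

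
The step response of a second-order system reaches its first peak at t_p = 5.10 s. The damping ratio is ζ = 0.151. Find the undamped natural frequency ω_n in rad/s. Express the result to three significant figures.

Peak time t_p = π/ω_d, so ω_d = π/t_p = π/5.10 = 0.616 rad/s.
ω_n = ω_d/√(1−ζ²) = 0.616/√0.977 = 0.623 rad/s.

ω_n ≈ 0.623 rad/s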